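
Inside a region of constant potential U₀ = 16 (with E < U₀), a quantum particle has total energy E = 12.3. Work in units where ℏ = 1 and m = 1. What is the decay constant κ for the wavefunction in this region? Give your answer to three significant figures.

κ = 2.72

Since E < U₀ the TISE in this region is ψ'' = κ²ψ with κ = √(2m(U₀ − E))/ℏ.
κ = √(2 × 1 × 3.7) = 2.720.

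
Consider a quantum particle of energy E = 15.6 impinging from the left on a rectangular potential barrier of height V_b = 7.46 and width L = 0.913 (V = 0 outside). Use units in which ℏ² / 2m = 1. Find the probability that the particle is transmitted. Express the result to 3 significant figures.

T = 0.972

E > V_b: inside the barrier k₂ = √(2m(E − V_b))/ℏ = 2.853, k₂L = 2.605.
Matching at both interfaces gives T⁻¹ = 1 + V_b² sin²(k₂L) / [4E(E − V_b)] = 1.029, hence T = 0.972.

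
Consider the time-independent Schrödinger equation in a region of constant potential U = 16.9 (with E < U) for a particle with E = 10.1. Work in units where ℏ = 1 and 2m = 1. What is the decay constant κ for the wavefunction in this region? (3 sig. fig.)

Since E < U the TISE in this region is ψ'' = κ²ψ with κ = √(2m(U − E))/ℏ.
κ = √(2 × 0.5 × 6.8) = 2.608.

κ = 2.61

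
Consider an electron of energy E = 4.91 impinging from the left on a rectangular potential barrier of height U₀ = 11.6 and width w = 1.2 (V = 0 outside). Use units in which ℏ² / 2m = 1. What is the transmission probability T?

Since E < U₀ the interior solution is evanescent with decay constant κ = √(2m(U₀ − E))/ℏ = 2.587.
κw = 3.104, sinh(κw) = 11.12.
The exact tunnelling result is T⁻¹ = 1 + U₀² sinh²(κw) / [4E(U₀ − E)] = 127.6, so T = 0.00784.

T = 0.00784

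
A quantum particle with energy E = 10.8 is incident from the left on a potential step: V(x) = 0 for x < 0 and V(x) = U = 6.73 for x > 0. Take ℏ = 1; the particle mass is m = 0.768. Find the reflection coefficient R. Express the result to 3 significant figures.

R = 0.0572

The wavenumbers are k₁ = √(2mE)/ℏ = 4.073 on the left and k₂ = √(2m(E − U))/ℏ = 2.500 on the right.
Matching ψ and ψ′ at x = 0 gives r = (k₁ − k₂)/(k₁ + k₂), so R = r² = 0.05724 and T = 1 − R = 0.9428.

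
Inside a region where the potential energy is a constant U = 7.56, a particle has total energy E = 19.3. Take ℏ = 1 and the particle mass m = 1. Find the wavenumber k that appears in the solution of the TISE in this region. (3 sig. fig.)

k = 4.85

With E > U the solution is oscillatory, ψ ∝ e^{±ikx} with k = √(2m(E − U))/ℏ.
k = √(2 × 1 × 11.74) = 4.846.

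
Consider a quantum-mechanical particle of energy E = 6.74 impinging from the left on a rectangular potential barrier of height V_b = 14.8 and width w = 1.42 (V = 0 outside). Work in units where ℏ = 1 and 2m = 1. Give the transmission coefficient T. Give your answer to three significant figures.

T = 0.00125

E < V_b: inside the barrier ψ ∝ e^{±κx} with κ = √(2m(V_b − E))/ℏ = 2.839.
κw = 4.031, sinh(κw) = 28.16.
Matching ψ, ψ′ at both faces gives T = [1 + V_b² sinh²(κw) / (4E(V_b − E))]⁻¹ = 1/800.4 = 0.00125.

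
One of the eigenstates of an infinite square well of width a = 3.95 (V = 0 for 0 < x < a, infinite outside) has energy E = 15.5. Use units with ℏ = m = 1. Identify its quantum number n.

n = 7

For an infinite well E_n = n²π²ℏ²/(2ma²), so n = (a/πℏ)√(2mE).
n = (3.95/π) × √(2 × 1 × 15.5) = 7.000 → n = 7.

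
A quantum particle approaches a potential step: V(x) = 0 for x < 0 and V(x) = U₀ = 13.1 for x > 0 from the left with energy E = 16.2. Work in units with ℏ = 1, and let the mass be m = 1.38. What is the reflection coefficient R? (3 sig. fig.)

The wavenumbers are k₁ = √(2mE)/ℏ = 6.687 on the left and k₂ = √(2m(E − U₀))/ℏ = 2.925 on the right.
Matching ψ and ψ′ at x = 0 gives r = (k₁ − k₂)/(k₁ + k₂), so R = r² = 0.1532 and T = 1 − R = 0.8468.

R = 0.153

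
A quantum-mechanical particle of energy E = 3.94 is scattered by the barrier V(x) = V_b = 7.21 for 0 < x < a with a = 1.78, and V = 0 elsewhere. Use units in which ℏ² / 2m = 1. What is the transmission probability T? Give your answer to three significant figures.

T = 0.00633

E < V_b: inside the barrier ψ ∝ e^{±κx} with κ = √(2m(V_b − E))/ℏ = 1.808.
κa = 3.219, sinh(κa) = 12.48.
The exact tunnelling result is T⁻¹ = 1 + V_b² sinh²(κa) / [4E(V_b − E)] = 158.1, so T = 0.00633.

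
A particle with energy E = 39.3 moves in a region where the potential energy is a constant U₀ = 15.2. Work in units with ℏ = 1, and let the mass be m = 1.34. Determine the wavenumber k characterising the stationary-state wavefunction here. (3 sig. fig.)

k = 8.04

With E > U₀ the solution is oscillatory, ψ ∝ e^{±ikx} with k = √(2m(E − U₀))/ℏ.
k = √(2 × 1.34 × 24.1) = 8.037.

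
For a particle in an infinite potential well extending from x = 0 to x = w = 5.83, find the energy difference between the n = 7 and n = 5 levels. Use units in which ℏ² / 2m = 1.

ΔE = 6.97

E_n = n²π²ℏ²/(2mw²), so ΔE = (7² − 5²) π²ℏ²/(2mw²).
ΔE = 24 × π² / (2 × 0.5 × 5.83²) = 6.969.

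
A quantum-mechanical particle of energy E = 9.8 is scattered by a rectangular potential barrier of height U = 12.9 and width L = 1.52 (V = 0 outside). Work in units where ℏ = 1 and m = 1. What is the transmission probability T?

E < U: inside the barrier ψ ∝ e^{±κx} with κ = √(2m(U − E))/ℏ = 2.490.
κL = 3.785, sinh(κL) = 22.00.
The exact tunnelling result is T⁻¹ = 1 + U² sinh²(κL) / [4E(U − E)] = 663.9, so T = 0.00151.

T = 0.00151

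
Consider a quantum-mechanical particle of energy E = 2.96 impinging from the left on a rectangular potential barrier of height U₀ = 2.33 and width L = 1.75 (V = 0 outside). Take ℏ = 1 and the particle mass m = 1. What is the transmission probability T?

Above the barrier the interior wavenumber is k₂ = √(2m(E − U₀))/ℏ = 1.122, giving phase k₂L = 1.964.
Matching at both interfaces gives T⁻¹ = 1 + U₀² sin²(k₂L) / [4E(E − U₀)] = 1.621, hence T = 0.617.

T = 0.617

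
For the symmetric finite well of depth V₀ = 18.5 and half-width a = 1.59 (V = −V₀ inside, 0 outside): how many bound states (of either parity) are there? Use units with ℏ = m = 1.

N = 7

The dimensionless depth is z₀ = a√(2mV₀)/ℏ = 1.59 × √(37.00) = 9.672.
The even/odd transcendental equations gain one root per π/2 in z₀, giving N = 1 + ⌊2z₀/π⌋ = 1 + ⌊6.157⌋ = 7.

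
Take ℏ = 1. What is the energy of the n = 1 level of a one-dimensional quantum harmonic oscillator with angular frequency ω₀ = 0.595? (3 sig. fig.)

The oscillator eigenvalues are E_n = ℏω₀(n + ½), so E_1 = 0.595 × 1.5 = 0.8925.

E = 0.893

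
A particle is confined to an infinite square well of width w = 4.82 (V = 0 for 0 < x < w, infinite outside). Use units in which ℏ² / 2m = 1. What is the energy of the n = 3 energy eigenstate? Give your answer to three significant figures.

E = 3.82

Requiring ψ(0) = ψ(w) = 0 quantises k = nπ/w, hence E_n = ℏ²k²/2m = n²π²ℏ²/(2mw²).
E_3 = 3² × π² / (2 × 0.5 × 4.82²) = 3.823.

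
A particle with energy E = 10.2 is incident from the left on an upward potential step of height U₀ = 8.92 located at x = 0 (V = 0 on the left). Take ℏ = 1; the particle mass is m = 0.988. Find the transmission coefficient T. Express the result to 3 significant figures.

The wavenumbers are k₁ = √(2mE)/ℏ = 4.489 on the left and k₂ = √(2m(E − U₀))/ℏ = 1.590 on the right.
Continuity of ψ and ψ′ at the step yields the reflection amplitude r = (k₁ − k₂)/(k₁ + k₂) = 0.4768; thus R = |r|² = 0.2274, T = 0.7726.

T = 0.773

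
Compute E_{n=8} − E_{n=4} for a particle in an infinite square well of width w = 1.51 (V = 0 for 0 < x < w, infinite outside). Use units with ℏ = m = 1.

E_n = n²π²ℏ²/(2mw²), so ΔE = (8² − 4²) π²ℏ²/(2mw²).
ΔE = 48 × π² / (2 × 1 × 1.51²) = 103.9.

ΔE = 104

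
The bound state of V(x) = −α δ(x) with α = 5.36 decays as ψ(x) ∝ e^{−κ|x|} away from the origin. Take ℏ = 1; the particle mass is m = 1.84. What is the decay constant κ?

Integrate −(ℏ²/2m)ψ'' − αδ(x)ψ = Eψ from −ε to +ε: the ψ'' term gives ψ'(0⁺) − ψ'(0⁻) and the δ term gives −(2mα/ℏ²)ψ(0).
With ψ ∝ e^{−κ|x|} this yields −2κ = −2mα/ℏ², so κ = mα/ℏ² = 9.862.

κ = 9.86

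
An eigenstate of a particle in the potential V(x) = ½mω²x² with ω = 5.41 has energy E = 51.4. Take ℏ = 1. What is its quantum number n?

E_n = ℏω(n + ½) ⇒ n = E/(ℏω) − ½ = 51.4/5.41 − 0.5 = 9.001 → n = 9.

n = 9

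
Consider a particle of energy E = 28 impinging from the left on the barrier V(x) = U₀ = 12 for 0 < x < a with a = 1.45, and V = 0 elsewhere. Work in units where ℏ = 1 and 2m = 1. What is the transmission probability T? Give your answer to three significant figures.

T = 0.983

Above the barrier the interior wavenumber is k₂ = √(2m(E − U₀))/ℏ = 4.000, giving phase k₂a = 5.800.
T = [1 + U₀² sin²(k₂a) / (4E(E − U₀))]⁻¹ = 1/1.017 = 0.983.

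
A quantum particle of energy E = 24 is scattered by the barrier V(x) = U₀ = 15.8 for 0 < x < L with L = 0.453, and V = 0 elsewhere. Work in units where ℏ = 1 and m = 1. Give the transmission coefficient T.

Above the barrier the interior wavenumber is k₂ = √(2m(E − U₀))/ℏ = 4.050, giving phase k₂L = 1.835.
Matching at both interfaces gives T⁻¹ = 1 + U₀² sin²(k₂L) / [4E(E − U₀)] = 1.296, hence T = 0.772.

T = 0.772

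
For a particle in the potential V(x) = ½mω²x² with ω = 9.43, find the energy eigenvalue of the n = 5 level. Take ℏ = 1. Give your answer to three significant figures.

E = 51.9

Using E_n = (n + ½)ℏω: E_5 = 5.5 × 9.43 = 51.87.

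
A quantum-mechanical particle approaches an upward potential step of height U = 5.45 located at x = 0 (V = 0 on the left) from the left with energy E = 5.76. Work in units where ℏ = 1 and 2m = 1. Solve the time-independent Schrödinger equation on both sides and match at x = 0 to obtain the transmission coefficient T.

On each side the TISE gives plane waves with k = √(2m(E − V))/ℏ: k₁ = √(2·½·5.76) = 2.400, k₂ = √(2·½·0.31) = 0.5568.
Matching ψ and ψ′ at x = 0 gives r = (k₁ − k₂)/(k₁ + k₂), so R = r² = 0.3886 and T = 1 − R = 0.6114.

T = 0.611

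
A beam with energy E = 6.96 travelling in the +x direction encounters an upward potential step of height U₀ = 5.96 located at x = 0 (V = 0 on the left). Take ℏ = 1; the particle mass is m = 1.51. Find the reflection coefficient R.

The wavenumbers are k₁ = √(2mE)/ℏ = 4.585 on the left and k₂ = √(2m(E − U₀))/ℏ = 1.738 on the right.
Matching ψ and ψ′ at x = 0 gives r = (k₁ − k₂)/(k₁ + k₂), so R = r² = 0.2027 and T = 1 − R = 0.7973.

R = 0.203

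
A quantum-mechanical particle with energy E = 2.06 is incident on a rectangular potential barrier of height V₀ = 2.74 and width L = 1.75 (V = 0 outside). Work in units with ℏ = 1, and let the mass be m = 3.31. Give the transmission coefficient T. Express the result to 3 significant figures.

E < V₀: inside the barrier ψ ∝ e^{±κx} with κ = √(2m(V₀ − E))/ℏ = 2.122.
κL = 3.713, sinh(κL) = 20.48.
Matching ψ, ψ′ at both faces gives T = [1 + V₀² sinh²(κL) / (4E(V₀ − E))]⁻¹ = 1/562.7 = 0.00178.

T = 0.00178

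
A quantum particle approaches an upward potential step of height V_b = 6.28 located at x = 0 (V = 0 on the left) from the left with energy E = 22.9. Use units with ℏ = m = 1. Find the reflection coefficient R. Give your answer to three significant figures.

On each side the TISE gives plane waves with k = √(2m(E − V))/ℏ: k₁ = √(2·1·22.9) = 6.768, k₂ = √(2·1·16.62) = 5.765.
Matching ψ and ψ′ at x = 0 gives r = (k₁ − k₂)/(k₁ + k₂), so R = r² = 0.006394 and T = 1 − R = 0.9936.

R = 0.00639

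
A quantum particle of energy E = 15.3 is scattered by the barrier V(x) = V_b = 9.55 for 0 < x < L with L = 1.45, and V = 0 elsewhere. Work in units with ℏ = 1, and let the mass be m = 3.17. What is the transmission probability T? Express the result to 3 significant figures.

E > V_b: inside the barrier k₂ = √(2m(E − V_b))/ℏ = 6.038, k₂L = 8.755.
T = [1 + V_b² sin²(k₂L) / (4E(E − V_b))]⁻¹ = 1/1.100 = 0.909.

T = 0.909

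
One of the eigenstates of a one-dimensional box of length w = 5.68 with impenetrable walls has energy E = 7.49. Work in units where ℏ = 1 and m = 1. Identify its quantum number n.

For an infinite well E_n = n²π²ℏ²/(2mw²), so n = (w/πℏ)√(2mE).
n = (5.68/π) × √(2 × 1 × 7.49) = 6.998 → n = 7.

n = 7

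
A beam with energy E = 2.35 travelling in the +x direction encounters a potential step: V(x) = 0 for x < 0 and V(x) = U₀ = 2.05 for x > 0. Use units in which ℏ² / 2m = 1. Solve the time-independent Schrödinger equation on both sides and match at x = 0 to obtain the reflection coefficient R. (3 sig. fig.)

R = 0.224

The wavenumbers are k₁ = √(2mE)/ℏ = 1.533 on the left and k₂ = √(2m(E − U₀))/ℏ = 0.5477 on the right.
Continuity of ψ and ψ′ at the step yields the reflection amplitude r = (k₁ − k₂)/(k₁ + k₂) = 0.4735; thus R = |r|² = 0.2242, T = 0.7758.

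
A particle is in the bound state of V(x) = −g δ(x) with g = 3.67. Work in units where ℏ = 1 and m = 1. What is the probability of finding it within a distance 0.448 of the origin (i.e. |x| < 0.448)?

P = 0.963

The normalised bound state is ψ = √κ e^{−κ|x|} with κ = mg/ℏ² = 3.670.
P(|x| < d) = ∫_{−d}^{d} κ e^{−2κ|x|} dx = 1 − e^{−2κd} = 1 − e^{−3.288} = 0.9627.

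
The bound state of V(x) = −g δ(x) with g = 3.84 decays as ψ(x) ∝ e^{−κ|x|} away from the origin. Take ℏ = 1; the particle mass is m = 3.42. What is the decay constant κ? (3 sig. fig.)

Integrate −(ℏ²/2m)ψ'' − gδ(x)ψ = Eψ from −ε to +ε: the ψ'' term gives ψ'(0⁺) − ψ'(0⁻) and the δ term gives −(2mg/ℏ²)ψ(0).
With ψ ∝ e^{−κ|x|} this yields −2κ = −2mg/ℏ², so κ = mg/ℏ² = 13.13.

κ = 13.1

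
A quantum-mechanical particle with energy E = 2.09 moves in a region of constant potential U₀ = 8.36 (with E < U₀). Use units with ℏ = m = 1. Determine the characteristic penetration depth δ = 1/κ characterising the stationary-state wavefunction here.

δ = 0.282

Since E < U₀ the TISE in this region is ψ'' = κ²ψ with κ = √(2m(U₀ − E))/ℏ.
κ = √(2 × 1 × 6.27) = 3.541. The penetration depth is δ = 1/κ = 0.282.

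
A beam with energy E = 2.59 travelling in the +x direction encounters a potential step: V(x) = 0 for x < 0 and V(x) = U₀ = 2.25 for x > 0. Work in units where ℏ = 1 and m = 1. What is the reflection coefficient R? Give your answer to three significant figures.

R = 0.219

On each side the TISE gives plane waves with k = √(2m(E − V))/ℏ: k₁ = √(2·1·2.59) = 2.276, k₂ = √(2·1·0.34) = 0.8246.
Matching ψ and ψ′ at x = 0 gives r = (k₁ − k₂)/(k₁ + k₂), so R = r² = 0.2191 and T = 1 − R = 0.7809.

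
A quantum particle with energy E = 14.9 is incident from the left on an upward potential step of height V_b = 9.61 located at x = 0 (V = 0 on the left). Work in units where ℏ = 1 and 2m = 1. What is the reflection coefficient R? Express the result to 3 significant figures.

On each side the TISE gives plane waves with k = √(2m(E − V))/ℏ: k₁ = √(2·½·14.9) = 3.860, k₂ = √(2·½·5.29) = 2.300.
Continuity of ψ and ψ′ at the step yields the reflection amplitude r = (k₁ − k₂)/(k₁ + k₂) = 0.2533; thus R = |r|² = 0.06414, T = 0.9359.

R = 0.0641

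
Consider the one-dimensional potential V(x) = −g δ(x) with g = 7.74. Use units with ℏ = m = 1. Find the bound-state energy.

The bound state is ψ(x) = √κ e^{−κ|x|}. The derivative jump ψ'(0⁺) − ψ'(0⁻) = −(2mg/ℏ²)ψ(0) fixes κ = mg/ℏ² = 7.740.
Then E = −ℏ²κ²/(2m) = −mg²/(2ℏ²) = -29.95.

E = -30.0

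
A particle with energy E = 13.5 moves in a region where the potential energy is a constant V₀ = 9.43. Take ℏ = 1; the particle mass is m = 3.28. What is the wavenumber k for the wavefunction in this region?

With E > V₀ the solution is oscillatory, ψ ∝ e^{±ikx} with k = √(2m(E − V₀))/ℏ.
k = √(2 × 3.28 × 4.07) = 5.167.

k = 5.17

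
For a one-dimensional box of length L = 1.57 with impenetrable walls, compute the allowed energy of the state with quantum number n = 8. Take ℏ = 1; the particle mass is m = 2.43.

E = 52.7

Requiring ψ(0) = ψ(L) = 0 quantises k = nπ/L, hence E_n = ℏ²k²/2m = n²π²ℏ²/(2mL²).
E_8 = 8² × π² / (2 × 2.43 × 1.57²) = 52.73.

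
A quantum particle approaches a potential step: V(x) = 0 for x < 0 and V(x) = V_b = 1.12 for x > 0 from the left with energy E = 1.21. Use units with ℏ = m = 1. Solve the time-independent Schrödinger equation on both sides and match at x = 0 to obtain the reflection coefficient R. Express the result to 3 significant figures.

R = 0.327

On each side the TISE gives plane waves with k = √(2m(E − V))/ℏ: k₁ = √(2·1·1.21) = 1.556, k₂ = √(2·1·0.09) = 0.4243.
Continuity of ψ and ψ′ at the step yields the reflection amplitude r = (k₁ − k₂)/(k₁ + k₂) = 0.5714; thus R = |r|² = 0.3265, T = 0.6735.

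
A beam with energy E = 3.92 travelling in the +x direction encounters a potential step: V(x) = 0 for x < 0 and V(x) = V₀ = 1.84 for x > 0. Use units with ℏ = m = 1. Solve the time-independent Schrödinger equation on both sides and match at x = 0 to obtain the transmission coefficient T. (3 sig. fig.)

T = 0.975

The wavenumbers are k₁ = √(2mE)/ℏ = 2.800 on the left and k₂ = √(2m(E − V₀))/ℏ = 2.040 on the right.
Continuity of ψ and ψ′ at the step yields the reflection amplitude r = (k₁ − k₂)/(k₁ + k₂) = 0.1571; thus R = |r|² = 0.02469, T = 0.9753.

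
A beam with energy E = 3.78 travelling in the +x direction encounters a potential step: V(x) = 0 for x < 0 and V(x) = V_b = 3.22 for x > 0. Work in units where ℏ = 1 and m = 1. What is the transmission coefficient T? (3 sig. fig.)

T = 0.803

On each side the TISE gives plane waves with k = √(2m(E − V))/ℏ: k₁ = √(2·1·3.78) = 2.750, k₂ = √(2·1·0.56) = 1.058.
Matching ψ and ψ′ at x = 0 gives r = (k₁ − k₂)/(k₁ + k₂), so R = r² = 0.1973 and T = 1 − R = 0.8027.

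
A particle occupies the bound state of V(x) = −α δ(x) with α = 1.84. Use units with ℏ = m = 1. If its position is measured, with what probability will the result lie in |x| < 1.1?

The normalised bound state is ψ = √κ e^{−κ|x|} with κ = mα/ℏ² = 1.840.
P(|x| < d) = ∫_{−d}^{d} κ e^{−2κ|x|} dx = 1 − e^{−2κd} = 1 − e^{−4.048} = 0.9825.

P = 0.983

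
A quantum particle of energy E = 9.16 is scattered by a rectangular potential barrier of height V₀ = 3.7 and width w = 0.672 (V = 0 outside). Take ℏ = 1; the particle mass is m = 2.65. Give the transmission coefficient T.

T = 0.986

Above the barrier the interior wavenumber is k₂ = √(2m(E − V₀))/ℏ = 5.379, giving phase k₂w = 3.615.
T = [1 + V₀² sin²(k₂w) / (4E(E − V₀))]⁻¹ = 1/1.014 = 0.986.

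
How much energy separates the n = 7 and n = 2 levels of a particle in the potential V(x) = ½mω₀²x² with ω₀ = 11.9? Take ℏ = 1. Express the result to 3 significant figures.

E_n = ℏω₀(n + ½), so ΔE = (7 − 2) ℏω₀ = 5 × 11.9 = 59.50.

ΔE = 59.5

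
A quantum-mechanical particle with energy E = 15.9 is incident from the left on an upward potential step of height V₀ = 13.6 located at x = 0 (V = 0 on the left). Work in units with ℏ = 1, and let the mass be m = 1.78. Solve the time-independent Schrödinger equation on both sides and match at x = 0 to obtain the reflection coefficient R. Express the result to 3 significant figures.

On each side the TISE gives plane waves with k = √(2m(E − V))/ℏ: k₁ = √(2·1.78·15.9) = 7.524, k₂ = √(2·1.78·2.3) = 2.861.
Continuity of ψ and ψ′ at the step yields the reflection amplitude r = (k₁ − k₂)/(k₁ + k₂) = 0.4489; thus R = |r|² = 0.2015, T = 0.7985.

R = 0.202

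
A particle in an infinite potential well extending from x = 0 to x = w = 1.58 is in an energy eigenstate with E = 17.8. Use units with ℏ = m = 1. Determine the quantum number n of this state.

n = 3

For an infinite well E_n = n²π²ℏ²/(2mw²), so n = (w/πℏ)√(2mE).
n = (1.58/π) × √(2 × 1 × 17.8) = 3.001 → n = 3.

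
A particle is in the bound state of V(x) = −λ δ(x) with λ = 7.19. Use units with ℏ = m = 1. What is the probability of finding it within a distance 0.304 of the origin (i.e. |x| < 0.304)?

The normalised bound state is ψ = √κ e^{−κ|x|} with κ = mλ/ℏ² = 7.190.
P(|x| < d) = ∫_{−d}^{d} κ e^{−2κ|x|} dx = 1 − e^{−2κd} = 1 − e^{−4.372} = 0.9874.

P = 0.987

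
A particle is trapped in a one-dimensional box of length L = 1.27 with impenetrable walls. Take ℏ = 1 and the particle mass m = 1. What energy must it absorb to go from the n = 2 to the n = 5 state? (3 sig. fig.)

ΔE = 64.3

E_n = n²π²ℏ²/(2mL²), so ΔE = (5² − 2²) π²ℏ²/(2mL²).
ΔE = 21 × π² / (2 × 1 × 1.27²) = 64.25.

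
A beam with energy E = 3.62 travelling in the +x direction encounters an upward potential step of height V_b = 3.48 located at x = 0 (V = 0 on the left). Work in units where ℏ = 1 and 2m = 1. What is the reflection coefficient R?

On each side the TISE gives plane waves with k = √(2m(E − V))/ℏ: k₁ = √(2·½·3.62) = 1.903, k₂ = √(2·½·0.14) = 0.3742.
Continuity of ψ and ψ′ at the step yields the reflection amplitude r = (k₁ − k₂)/(k₁ + k₂) = 0.6713; thus R = |r|² = 0.4507, T = 0.5493.

R = 0.451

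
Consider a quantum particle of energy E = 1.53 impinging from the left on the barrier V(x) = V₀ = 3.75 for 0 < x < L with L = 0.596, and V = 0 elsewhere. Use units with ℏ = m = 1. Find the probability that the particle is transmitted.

E < V₀: inside the barrier ψ ∝ e^{±κx} with κ = √(2m(V₀ − E))/ℏ = 2.107.
κL = 1.256, sinh(κL) = 1.613.
The exact tunnelling result is T⁻¹ = 1 + V₀² sinh²(κL) / [4E(V₀ − E)] = 3.693, so T = 0.271.

T = 0.271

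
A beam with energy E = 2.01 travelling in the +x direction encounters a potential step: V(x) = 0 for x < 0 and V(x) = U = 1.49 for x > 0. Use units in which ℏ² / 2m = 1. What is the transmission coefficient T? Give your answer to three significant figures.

On each side the TISE gives plane waves with k = √(2m(E − V))/ℏ: k₁ = √(2·½·2.01) = 1.418, k₂ = √(2·½·0.52) = 0.7211.
Matching ψ and ψ′ at x = 0 gives r = (k₁ − k₂)/(k₁ + k₂), so R = r² = 0.1061 and T = 1 − R = 0.8939.

T = 0.894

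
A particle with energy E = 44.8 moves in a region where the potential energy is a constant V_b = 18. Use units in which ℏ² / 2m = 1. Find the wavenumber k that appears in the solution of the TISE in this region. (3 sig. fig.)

With E > V_b the solution is oscillatory, ψ ∝ e^{±ikx} with k = √(2m(E − V_b))/ℏ.
k = √(2 × 0.5 × 26.8) = 5.177.

k = 5.18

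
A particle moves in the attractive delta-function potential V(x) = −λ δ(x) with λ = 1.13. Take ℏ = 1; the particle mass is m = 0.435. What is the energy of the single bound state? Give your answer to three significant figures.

For x ≠ 0 the bound state is ψ ∝ e^{−κ|x|}; integrating the TISE across the delta gives the cusp condition 2κ = 2mλ/ℏ², so κ = 0.4916.
Then E = −ℏ²κ²/(2m) = −mλ²/(2ℏ²) = -0.2777.

E = -0.278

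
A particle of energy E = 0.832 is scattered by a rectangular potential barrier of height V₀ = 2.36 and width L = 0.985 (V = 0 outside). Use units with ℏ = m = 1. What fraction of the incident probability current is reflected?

R = 0.889

E < V₀: inside the barrier ψ ∝ e^{±κx} with κ = √(2m(V₀ − E))/ℏ = 1.748.
κL = 1.722, sinh(κL) = 2.708.
Matching ψ, ψ′ at both faces gives T = [1 + V₀² sinh²(κL) / (4E(V₀ − E))]⁻¹ = 1/9.033 = 0.111.
R = 1 − T = 0.889.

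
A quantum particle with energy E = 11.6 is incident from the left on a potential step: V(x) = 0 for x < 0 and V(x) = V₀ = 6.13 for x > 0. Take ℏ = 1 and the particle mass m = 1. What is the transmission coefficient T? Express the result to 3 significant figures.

On each side the TISE gives plane waves with k = √(2m(E − V))/ℏ: k₁ = √(2·1·11.6) = 4.817, k₂ = √(2·1·5.47) = 3.308.
Matching ψ and ψ′ at x = 0 gives r = (k₁ − k₂)/(k₁ + k₂), so R = r² = 0.03450 and T = 1 − R = 0.9655.

T = 0.965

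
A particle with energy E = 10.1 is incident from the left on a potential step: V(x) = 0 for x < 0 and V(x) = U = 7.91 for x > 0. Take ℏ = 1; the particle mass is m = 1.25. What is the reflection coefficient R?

R = 0.133

The wavenumbers are k₁ = √(2mE)/ℏ = 5.025 on the left and k₂ = √(2m(E − U))/ℏ = 2.340 on the right.
Continuity of ψ and ψ′ at the step yields the reflection amplitude r = (k₁ − k₂)/(k₁ + k₂) = 0.3646; thus R = |r|² = 0.1329, T = 0.8671.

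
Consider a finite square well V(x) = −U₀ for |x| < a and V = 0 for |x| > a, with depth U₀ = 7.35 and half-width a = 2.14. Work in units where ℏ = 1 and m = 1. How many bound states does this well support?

N = 6

Define the well-strength parameter z₀ = (a/ℏ)√(2mU₀) = 2.14 × √(2·1·7.35) = 8.205.
A new bound state (alternating even/odd) appears each time z₀ passes a multiple of π/2, so N = ⌊2z₀/π⌋ + 1 = ⌊5.223⌋ + 1 = 6.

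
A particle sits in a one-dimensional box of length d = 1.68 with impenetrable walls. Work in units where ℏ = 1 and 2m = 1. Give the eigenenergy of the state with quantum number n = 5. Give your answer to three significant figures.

The infinite-well eigenfunctions ψ_n = √(2/d) sin(nπx/d) vanish at both walls, giving E_n = n²π²ℏ²/(2md²).
E_5 = 5² × π² / (2 × 0.5 × 1.68²) = 87.42.

E = 87.4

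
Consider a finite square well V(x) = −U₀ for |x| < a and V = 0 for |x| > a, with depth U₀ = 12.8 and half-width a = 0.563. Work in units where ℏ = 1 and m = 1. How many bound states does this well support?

The dimensionless depth is z₀ = a√(2mU₀)/ℏ = 0.563 × √(25.60) = 2.849.
A new bound state (alternating even/odd) appears each time z₀ passes a multiple of π/2, so N = ⌊2z₀/π⌋ + 1 = ⌊1.813⌋ + 1 = 2.

N = 2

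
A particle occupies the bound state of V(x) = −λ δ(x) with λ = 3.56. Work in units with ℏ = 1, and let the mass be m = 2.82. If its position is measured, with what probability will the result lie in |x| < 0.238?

P = 0.992

The normalised bound state is ψ = √κ e^{−κ|x|} with κ = mλ/ℏ² = 10.04.
P(|x| < d) = ∫_{−d}^{d} κ e^{−2κ|x|} dx = 1 − e^{−2κd} = 1 − e^{−4.779} = 0.9916.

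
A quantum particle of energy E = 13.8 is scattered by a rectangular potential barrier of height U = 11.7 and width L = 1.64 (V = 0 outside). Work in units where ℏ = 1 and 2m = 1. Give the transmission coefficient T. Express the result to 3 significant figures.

Above the barrier the interior wavenumber is k₂ = √(2m(E − U))/ℏ = 1.449, giving phase k₂L = 2.377.
Matching at both interfaces gives T⁻¹ = 1 + U² sin²(k₂L) / [4E(E − U)] = 1.566, hence T = 0.638.

T = 0.638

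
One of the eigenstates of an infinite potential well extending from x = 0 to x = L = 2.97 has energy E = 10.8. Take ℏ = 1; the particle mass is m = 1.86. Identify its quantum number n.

For an infinite well E_n = n²π²ℏ²/(2mL²), so n = (L/πℏ)√(2mE).
n = (2.97/π) × √(2 × 1.86 × 10.8) = 5.992 → n = 6.

n = 6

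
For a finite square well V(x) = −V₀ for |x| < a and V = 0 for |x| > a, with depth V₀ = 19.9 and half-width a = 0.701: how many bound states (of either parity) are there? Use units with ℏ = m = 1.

N = 3

Define the well-strength parameter z₀ = (a/ℏ)√(2mV₀) = 0.701 × √(2·1·19.9) = 4.422.
A new bound state (alternating even/odd) appears each time z₀ passes a multiple of π/2, so N = ⌊2z₀/π⌋ + 1 = ⌊2.815⌋ + 1 = 3.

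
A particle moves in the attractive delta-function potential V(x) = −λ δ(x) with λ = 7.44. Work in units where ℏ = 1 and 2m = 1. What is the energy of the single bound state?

E = -13.8

The bound state is ψ(x) = √κ e^{−κ|x|}. The derivative jump ψ'(0⁺) − ψ'(0⁻) = −(2mλ/ℏ²)ψ(0) fixes κ = mλ/ℏ² = 3.720.
Then E = −ℏ²κ²/(2m) = −mλ²/(2ℏ²) = -13.84.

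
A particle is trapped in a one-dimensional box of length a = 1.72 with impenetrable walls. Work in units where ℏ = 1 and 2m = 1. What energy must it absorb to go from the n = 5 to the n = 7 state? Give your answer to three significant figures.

ΔE = 80.1

E_n = n²π²ℏ²/(2ma²), so ΔE = (7² − 5²) π²ℏ²/(2ma²).
ΔE = 24 × π² / (2 × 0.5 × 1.72²) = 80.07.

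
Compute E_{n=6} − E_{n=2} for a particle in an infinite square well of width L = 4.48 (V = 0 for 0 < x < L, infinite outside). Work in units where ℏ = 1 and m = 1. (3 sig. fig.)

E_n = n²π²ℏ²/(2mL²), so ΔE = (6² − 2²) π²ℏ²/(2mL²).
ΔE = 32 × π² / (2 × 1 × 4.48²) = 7.868.

ΔE = 7.87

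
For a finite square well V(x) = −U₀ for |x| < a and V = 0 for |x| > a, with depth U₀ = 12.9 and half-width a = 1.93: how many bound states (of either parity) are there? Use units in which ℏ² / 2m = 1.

N = 5

Define the well-strength parameter z₀ = (a/ℏ)√(2mU₀) = 1.93 × √(2·0.5·12.9) = 6.932.
A new bound state (alternating even/odd) appears each time z₀ passes a multiple of π/2, so N = ⌊2z₀/π⌋ + 1 = ⌊4.413⌋ + 1 = 5.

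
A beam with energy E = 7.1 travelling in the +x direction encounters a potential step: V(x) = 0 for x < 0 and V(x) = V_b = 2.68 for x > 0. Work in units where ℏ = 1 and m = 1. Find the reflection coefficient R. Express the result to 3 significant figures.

R = 0.0139

On each side the TISE gives plane waves with k = √(2m(E − V))/ℏ: k₁ = √(2·1·7.1) = 3.768, k₂ = √(2·1·4.42) = 2.973.
Continuity of ψ and ψ′ at the step yields the reflection amplitude r = (k₁ − k₂)/(k₁ + k₂) = 0.1179; thus R = |r|² = 0.01391, T = 0.9861.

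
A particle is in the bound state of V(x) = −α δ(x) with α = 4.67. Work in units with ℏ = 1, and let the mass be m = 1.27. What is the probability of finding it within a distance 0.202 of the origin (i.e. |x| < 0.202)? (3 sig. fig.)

P = 0.909

The normalised bound state is ψ = √κ e^{−κ|x|} with κ = mα/ℏ² = 5.931.
P(|x| < d) = ∫_{−d}^{d} κ e^{−2κ|x|} dx = 1 − e^{−2κd} = 1 − e^{−2.396} = 0.9089.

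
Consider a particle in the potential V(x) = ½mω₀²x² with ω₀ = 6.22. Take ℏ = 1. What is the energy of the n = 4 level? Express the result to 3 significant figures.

The oscillator eigenvalues are E_n = ℏω₀(n + ½), so E_4 = 6.22 × 4.5 = 27.99.

E = 28.0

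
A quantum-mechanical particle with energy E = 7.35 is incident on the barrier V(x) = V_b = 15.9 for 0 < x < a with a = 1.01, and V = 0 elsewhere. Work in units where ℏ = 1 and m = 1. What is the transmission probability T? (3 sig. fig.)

T = 0.000937

E < V_b: inside the barrier ψ ∝ e^{±κx} with κ = √(2m(V_b − E))/ℏ = 4.135.
κa = 4.177, sinh(κa) = 32.56.
The exact tunnelling result is T⁻¹ = 1 + V_b² sinh²(κa) / [4E(V_b − E)] = 1067, so T = 0.000937.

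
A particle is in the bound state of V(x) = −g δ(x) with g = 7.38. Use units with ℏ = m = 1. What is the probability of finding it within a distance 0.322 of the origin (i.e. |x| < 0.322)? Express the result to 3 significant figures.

The normalised bound state is ψ = √κ e^{−κ|x|} with κ = mg/ℏ² = 7.380.
P(|x| < d) = ∫_{−d}^{d} κ e^{−2κ|x|} dx = 1 − e^{−2κd} = 1 − e^{−4.753} = 0.9914.

P = 0.991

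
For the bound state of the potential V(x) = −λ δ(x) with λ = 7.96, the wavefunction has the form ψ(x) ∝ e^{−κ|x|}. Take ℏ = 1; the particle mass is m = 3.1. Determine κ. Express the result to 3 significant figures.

κ = 24.7

Integrate −(ℏ²/2m)ψ'' − λδ(x)ψ = Eψ from −ε to +ε: the ψ'' term gives ψ'(0⁺) − ψ'(0⁻) and the δ term gives −(2mλ/ℏ²)ψ(0).
With ψ ∝ e^{−κ|x|} this yields −2κ = −2mλ/ℏ², so κ = mλ/ℏ² = 24.68.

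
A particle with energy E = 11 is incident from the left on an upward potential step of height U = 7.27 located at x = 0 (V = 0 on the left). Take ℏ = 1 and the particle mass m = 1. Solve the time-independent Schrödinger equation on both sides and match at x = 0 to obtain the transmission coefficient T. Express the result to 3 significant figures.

T = 0.930

On each side the TISE gives plane waves with k = √(2m(E − V))/ℏ: k₁ = √(2·1·11) = 4.690, k₂ = √(2·1·3.73) = 2.731.
Continuity of ψ and ψ′ at the step yields the reflection amplitude r = (k₁ − k₂)/(k₁ + k₂) = 0.2640; thus R = |r|² = 0.06968, T = 0.9303.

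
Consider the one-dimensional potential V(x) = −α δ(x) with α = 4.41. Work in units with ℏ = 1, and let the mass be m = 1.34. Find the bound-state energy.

The bound state is ψ(x) = √κ e^{−κ|x|}. The derivative jump ψ'(0⁺) − ψ'(0⁻) = −(2mα/ℏ²)ψ(0) fixes κ = mα/ℏ² = 5.909.
Then E = −ℏ²κ²/(2m) = −mα²/(2ℏ²) = -13.03.

E = -13.0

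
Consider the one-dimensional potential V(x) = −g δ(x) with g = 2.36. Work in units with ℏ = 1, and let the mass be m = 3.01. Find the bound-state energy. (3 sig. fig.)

E = -8.38

For x ≠ 0 the bound state is ψ ∝ e^{−κ|x|}; integrating the TISE across the delta gives the cusp condition 2κ = 2mg/ℏ², so κ = 7.104.
Then E = −ℏ²κ²/(2m) = −mg²/(2ℏ²) = -8.382.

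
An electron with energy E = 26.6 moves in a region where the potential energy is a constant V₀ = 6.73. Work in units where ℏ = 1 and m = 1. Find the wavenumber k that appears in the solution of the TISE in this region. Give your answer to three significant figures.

With E > V₀ the solution is oscillatory, ψ ∝ e^{±ikx} with k = √(2m(E − V₀))/ℏ.
k = √(2 × 1 × 19.87) = 6.304.

k = 6.30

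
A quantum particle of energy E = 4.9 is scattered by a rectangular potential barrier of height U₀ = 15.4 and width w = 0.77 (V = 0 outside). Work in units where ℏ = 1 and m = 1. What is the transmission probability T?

T = 0.00299

E < U₀: inside the barrier ψ ∝ e^{±κx} with κ = √(2m(U₀ − E))/ℏ = 4.583.
κw = 3.529, sinh(κw) = 17.02.
The exact tunnelling result is T⁻¹ = 1 + U₀² sinh²(κw) / [4E(U₀ − E)] = 334.9, so T = 0.00299.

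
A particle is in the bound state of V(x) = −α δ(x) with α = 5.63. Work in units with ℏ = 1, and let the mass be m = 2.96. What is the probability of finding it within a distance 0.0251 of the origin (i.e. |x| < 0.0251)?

P = 0.567

The normalised bound state is ψ = √κ e^{−κ|x|} with κ = mα/ℏ² = 16.66.
P(|x| < d) = ∫_{−d}^{d} κ e^{−2κ|x|} dx = 1 − e^{−2κd} = 1 − e^{−0.8366} = 0.5668.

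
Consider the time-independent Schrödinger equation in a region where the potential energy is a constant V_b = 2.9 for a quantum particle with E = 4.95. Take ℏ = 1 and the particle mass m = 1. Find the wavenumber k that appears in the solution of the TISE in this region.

With E > V_b the solution is oscillatory, ψ ∝ e^{±ikx} with k = √(2m(E − V_b))/ℏ.
k = √(2 × 1 × 2.05) = 2.025.

k = 2.02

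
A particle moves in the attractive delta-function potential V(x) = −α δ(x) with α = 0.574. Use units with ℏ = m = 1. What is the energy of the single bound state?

The bound state is ψ(x) = √κ e^{−κ|x|}. The derivative jump ψ'(0⁺) − ψ'(0⁻) = −(2mα/ℏ²)ψ(0) fixes κ = mα/ℏ² = 0.5740.
Then E = −ℏ²κ²/(2m) = −mα²/(2ℏ²) = -0.1647.

E = -0.165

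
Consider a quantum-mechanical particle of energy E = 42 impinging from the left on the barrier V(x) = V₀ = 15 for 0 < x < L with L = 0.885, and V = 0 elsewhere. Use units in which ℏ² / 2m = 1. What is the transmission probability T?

T = 0.953

E > V₀: inside the barrier k₂ = √(2m(E − V₀))/ℏ = 5.196, k₂L = 4.599.
Matching at both interfaces gives T⁻¹ = 1 + V₀² sin²(k₂L) / [4E(E − V₀)] = 1.049, hence T = 0.953.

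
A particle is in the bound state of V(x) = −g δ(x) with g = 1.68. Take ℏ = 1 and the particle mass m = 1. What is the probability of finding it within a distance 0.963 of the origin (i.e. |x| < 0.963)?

The normalised bound state is ψ = √κ e^{−κ|x|} with κ = mg/ℏ² = 1.680.
P(|x| < d) = ∫_{−d}^{d} κ e^{−2κ|x|} dx = 1 − e^{−2κd} = 1 − e^{−3.236} = 0.9607.

P = 0.961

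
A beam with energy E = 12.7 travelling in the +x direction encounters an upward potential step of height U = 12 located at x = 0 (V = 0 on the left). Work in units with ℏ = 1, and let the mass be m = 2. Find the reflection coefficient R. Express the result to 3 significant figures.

R = 0.384

On each side the TISE gives plane waves with k = √(2m(E − V))/ℏ: k₁ = √(2·2·12.7) = 7.127, k₂ = √(2·2·0.7) = 1.673.
Continuity of ψ and ψ′ at the step yields the reflection amplitude r = (k₁ − k₂)/(k₁ + k₂) = 0.6197; thus R = |r|² = 0.3841, T = 0.6159.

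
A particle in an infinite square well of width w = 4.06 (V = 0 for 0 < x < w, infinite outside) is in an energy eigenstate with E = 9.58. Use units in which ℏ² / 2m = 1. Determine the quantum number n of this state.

n = 4

From E_n = n²π²ℏ²/(2mw²) invert to n = √(2mw²E)/(πℏ).
n = (4.06/π) × √(2 × 0.5 × 9.58) = 4.000 → n = 4.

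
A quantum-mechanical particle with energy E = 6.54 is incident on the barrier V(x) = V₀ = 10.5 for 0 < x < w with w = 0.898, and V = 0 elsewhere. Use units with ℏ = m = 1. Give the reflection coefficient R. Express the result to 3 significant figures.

R = 0.976

E < V₀: inside the barrier ψ ∝ e^{±κx} with κ = √(2m(V₀ − E))/ℏ = 2.814.
κw = 2.527, sinh(κw) = 6.219.
Matching ψ, ψ′ at both faces gives T = [1 + V₀² sinh²(κw) / (4E(V₀ − E))]⁻¹ = 1/42.16 = 0.0237.
R = 1 − T = 0.976.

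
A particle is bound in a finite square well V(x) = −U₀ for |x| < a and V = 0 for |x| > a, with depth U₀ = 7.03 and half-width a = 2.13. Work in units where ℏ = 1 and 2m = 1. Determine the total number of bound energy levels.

Define the well-strength parameter z₀ = (a/ℏ)√(2mU₀) = 2.13 × √(2·0.5·7.03) = 5.648.
A new bound state (alternating even/odd) appears each time z₀ passes a multiple of π/2, so N = ⌊2z₀/π⌋ + 1 = ⌊3.595⌋ + 1 = 4.

N = 4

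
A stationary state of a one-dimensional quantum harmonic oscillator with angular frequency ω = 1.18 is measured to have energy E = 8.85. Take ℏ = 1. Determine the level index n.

Invert E_n = (n + ½)ℏω: n = E/ℏω − ½ = 7.000, so n = 7.

n = 7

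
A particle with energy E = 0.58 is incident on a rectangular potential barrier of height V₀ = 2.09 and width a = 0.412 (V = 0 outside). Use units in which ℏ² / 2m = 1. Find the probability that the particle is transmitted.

Since E < V₀ the interior solution is evanescent with decay constant κ = √(2m(V₀ − E))/ℏ = 1.229.
κa = 0.5063, sinh(κa) = 0.5282.
Matching ψ, ψ′ at both faces gives T = [1 + V₀² sinh²(κa) / (4E(V₀ − E))]⁻¹ = 1/1.348 = 0.742.

T = 0.742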